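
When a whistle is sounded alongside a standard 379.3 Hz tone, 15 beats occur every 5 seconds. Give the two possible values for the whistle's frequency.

376.3 Hz or 382.3 Hz

Beat frequency = 15/5 = 3 Hz.
|f − 379.3| = 3, so f = 379.3 ± 3.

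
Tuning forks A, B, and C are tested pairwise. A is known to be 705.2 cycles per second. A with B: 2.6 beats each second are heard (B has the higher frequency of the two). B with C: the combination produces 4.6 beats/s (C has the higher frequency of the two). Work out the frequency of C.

712.4 Hz

B is above A, so f_B = 705.2 + 2.6 = 707.8 Hz.
C is above B, so f_C = 707.8 + 4.6 = 712.4 Hz.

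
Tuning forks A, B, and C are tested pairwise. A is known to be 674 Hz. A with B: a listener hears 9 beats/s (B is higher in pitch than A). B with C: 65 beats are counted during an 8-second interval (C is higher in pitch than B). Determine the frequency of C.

691.125 Hz

B is above A, so f_B = 674 + 9 = 683 Hz.
B–C: Beat frequency = 65/8 = 8.125 Hz.
C is above B, so f_C = 683 + 8.125 = 691.125 Hz.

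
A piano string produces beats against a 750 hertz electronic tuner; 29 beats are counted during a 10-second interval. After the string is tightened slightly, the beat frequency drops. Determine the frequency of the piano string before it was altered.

Beat frequency = 29/10 = 2.9 Hz.
|f − 750| = 2.9, so the piano string was at either 747.1 Hz or 752.9 Hz.
Increasing tension raises a string's frequency; the adjustment raises the piano string's frequency.
The beat rate fell, so the adjustment moved the piano string toward 750 Hz — it must have started below the reference.

747.1 Hz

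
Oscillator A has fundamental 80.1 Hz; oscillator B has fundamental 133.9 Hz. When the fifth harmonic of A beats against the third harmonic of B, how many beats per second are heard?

Fifth harmonic of the first: 5·80.1 = 400.5 Hz.
Third harmonic of the second: 3·133.9 = 401.7 Hz.
f_beat = |400.5 − 401.7| = 1.2 Hz.

1.2 Hz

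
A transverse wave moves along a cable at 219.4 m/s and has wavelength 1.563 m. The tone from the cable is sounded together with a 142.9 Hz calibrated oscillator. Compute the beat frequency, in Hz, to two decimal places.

Source frequency f = v/λ = 219.4/1.563 = 140.3711 Hz.
f_beat = |140.3711 − 142.9| = 2.53 Hz.

2.53 Hz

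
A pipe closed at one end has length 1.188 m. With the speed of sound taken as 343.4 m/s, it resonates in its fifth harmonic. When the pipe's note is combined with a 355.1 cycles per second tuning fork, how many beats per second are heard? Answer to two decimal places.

Closed pipe (odd harmonics): f_n = n·v/(4L) = 5·343.4/(4·1.188) = 361.3215 Hz.
f_beat = |361.3215 − 355.1| = 6.22 Hz.

6.22 Hz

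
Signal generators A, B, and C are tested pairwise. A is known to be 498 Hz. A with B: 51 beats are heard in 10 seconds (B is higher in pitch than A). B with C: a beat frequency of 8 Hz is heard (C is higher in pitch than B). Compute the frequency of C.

511.1 Hz

A–B: Beat frequency = 51/10 = 5.1 Hz.
B is above A, so f_B = 498 + 5.1 = 503.1 Hz.
C is above B, so f_C = 503.1 + 8 = 511.1 Hz.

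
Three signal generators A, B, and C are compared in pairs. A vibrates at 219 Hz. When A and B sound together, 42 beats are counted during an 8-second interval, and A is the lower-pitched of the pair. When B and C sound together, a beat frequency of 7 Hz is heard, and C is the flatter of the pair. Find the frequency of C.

217.25 Hz

A–B: Beat frequency = 42/8 = 5.25 Hz.
B is above A, so f_B = 219 + 5.25 = 224.25 Hz.
C is below B, so f_C = 224.25 − 7 = 217.25 Hz.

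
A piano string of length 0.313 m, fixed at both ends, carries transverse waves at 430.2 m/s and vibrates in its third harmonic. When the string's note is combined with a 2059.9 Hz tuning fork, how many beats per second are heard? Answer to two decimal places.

For a string fixed at both ends, f_n = n·v/(2L) = 3·430.2/(2·0.313) = 2061.6613 Hz.
f_beat = |2061.6613 − 2059.9| = 1.76 Hz.

1.76 Hz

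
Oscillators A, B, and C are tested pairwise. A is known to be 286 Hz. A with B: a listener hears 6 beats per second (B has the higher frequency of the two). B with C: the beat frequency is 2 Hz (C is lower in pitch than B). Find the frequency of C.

290 Hz

B is above A, so f_B = 286 + 6 = 292 Hz.
C is below B, so f_C = 292 − 2 = 290 Hz.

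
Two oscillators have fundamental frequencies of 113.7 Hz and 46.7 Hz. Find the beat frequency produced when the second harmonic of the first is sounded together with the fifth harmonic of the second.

6.1 Hz

Second harmonic of the first: 2·113.7 = 227.4 Hz.
Fifth harmonic of the second: 5·46.7 = 233.5 Hz.
f_beat = |227.4 − 233.5| = 6.1 Hz.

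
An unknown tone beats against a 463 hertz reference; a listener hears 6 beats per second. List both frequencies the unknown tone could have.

|f − 463| = 6, so f = 463 ± 6.

457 Hz or 469 Hz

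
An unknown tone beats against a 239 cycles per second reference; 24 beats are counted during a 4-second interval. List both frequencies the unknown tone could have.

Beat frequency = 24/4 = 6 Hz.
|f − 239| = 6, so f = 239 ± 6.

233 Hz or 245 Hz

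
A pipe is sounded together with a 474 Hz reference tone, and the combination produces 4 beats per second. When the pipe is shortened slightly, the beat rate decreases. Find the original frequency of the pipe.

470 Hz

|f − 474| = 4, so the pipe was at either 470 Hz or 478 Hz.
A shorter pipe has a higher fundamental; the adjustment raises the pipe's frequency.
The beat rate fell, so the adjustment moved the pipe toward 474 Hz — it must have started below the reference.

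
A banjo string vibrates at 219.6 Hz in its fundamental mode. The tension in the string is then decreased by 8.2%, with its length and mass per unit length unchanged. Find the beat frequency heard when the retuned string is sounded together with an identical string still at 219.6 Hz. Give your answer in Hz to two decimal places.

9.20 Hz

For a string, f ∝ √T, so the new frequency is 219.6·√0.918 = 210.4038 Hz.
f_beat = |210.4038 − 219.6| = 9.20 Hz.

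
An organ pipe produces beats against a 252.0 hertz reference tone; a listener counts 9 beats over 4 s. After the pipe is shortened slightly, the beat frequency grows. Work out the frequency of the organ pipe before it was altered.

Beat frequency = 9/4 = 2.25 Hz.
|f − 252.0| = 2.25, so the organ pipe was at either 249.75 Hz or 254.25 Hz.
A shorter pipe has a higher fundamental; the adjustment raises the organ pipe's frequency.
The beat rate rose, so the adjustment moved the organ pipe further from 252.0 Hz — it was already above the reference.

254.25 Hz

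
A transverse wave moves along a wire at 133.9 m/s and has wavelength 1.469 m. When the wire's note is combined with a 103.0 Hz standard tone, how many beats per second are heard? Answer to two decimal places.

Source frequency f = v/λ = 133.9/1.469 = 91.1504 Hz.
f_beat = |91.1504 − 103.0| = 11.85 Hz.

11.85 Hz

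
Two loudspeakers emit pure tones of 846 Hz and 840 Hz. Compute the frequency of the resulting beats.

f_beat = |f₁ − f₂|.
|846 − 840| = 6 Hz.

6 Hz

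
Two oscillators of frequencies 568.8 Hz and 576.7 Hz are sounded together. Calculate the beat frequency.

7.9 Hz

Beats arise from superposition of two nearby frequencies; the beat rate is |f₁ − f₂|.
|568.8 − 576.7| = 7.9 Hz.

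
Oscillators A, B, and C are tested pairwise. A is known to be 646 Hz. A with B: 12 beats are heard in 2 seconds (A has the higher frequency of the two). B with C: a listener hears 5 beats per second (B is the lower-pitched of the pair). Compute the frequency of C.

645 Hz

A–B: Beat frequency = 12/2 = 6 Hz.
B is below A, so f_B = 646 − 6 = 640 Hz.
C is above B, so f_C = 640 + 5 = 645 Hz.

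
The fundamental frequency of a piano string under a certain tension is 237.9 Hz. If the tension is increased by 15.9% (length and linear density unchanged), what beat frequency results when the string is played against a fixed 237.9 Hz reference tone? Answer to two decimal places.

For a string, f ∝ √T, so the new frequency is 237.9·√1.159 = 256.1157 Hz.
f_beat = |256.1157 − 237.9| = 18.22 Hz.

18.22 Hz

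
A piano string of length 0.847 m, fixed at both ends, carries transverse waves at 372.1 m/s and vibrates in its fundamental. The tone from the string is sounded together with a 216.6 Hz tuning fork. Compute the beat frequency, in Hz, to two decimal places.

For a string fixed at both ends, f_n = n·v/(2L) = 1·372.1/(2·0.847) = 219.6576 Hz.
f_beat = |219.6576 − 216.6| = 3.06 Hz.

3.06 Hz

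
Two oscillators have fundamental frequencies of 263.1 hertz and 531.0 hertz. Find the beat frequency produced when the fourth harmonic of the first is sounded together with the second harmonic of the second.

9.6 Hz

Fourth harmonic of the first: 4·263.1 = 1052.4 Hz.
Second harmonic of the second: 2·531.0 = 1062.0 Hz.
f_beat = |1052.4 − 1062.0| = 9.6 Hz.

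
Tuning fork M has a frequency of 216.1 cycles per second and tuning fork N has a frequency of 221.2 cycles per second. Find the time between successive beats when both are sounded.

f_beat = |216.1 − 221.2| = 5.1 Hz.
Beat period T = 1 / f_beat = 1 / 5.1 s.

0.196 s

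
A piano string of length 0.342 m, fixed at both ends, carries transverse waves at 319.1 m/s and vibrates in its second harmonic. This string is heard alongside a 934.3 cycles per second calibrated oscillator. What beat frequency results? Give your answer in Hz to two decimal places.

1.26 Hz

For a string fixed at both ends, f_n = n·v/(2L) = 2·319.1/(2·0.342) = 933.0409 Hz.
f_beat = |933.0409 − 934.3| = 1.26 Hz.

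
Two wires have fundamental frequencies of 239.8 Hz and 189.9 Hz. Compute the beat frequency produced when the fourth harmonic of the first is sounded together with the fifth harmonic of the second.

9.7 Hz

Fourth harmonic of the first: 4·239.8 = 959.2 Hz.
Fifth harmonic of the second: 5·189.9 = 949.5 Hz.
f_beat = |959.2 − 949.5| = 9.7 Hz.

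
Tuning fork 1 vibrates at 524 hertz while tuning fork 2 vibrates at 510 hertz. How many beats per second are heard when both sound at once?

Beats arise from superposition of two nearby frequencies; the beat rate is |f₁ − f₂|.
|524 − 510| = 14 Hz.

14 Hz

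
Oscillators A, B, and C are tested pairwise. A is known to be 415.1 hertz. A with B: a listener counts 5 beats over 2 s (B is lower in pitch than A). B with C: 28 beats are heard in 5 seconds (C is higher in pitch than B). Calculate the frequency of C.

A–B: Beat frequency = 5/2 = 2.5 Hz.
B is below A, so f_B = 415.1 − 2.5 = 412.6 Hz.
B–C: Beat frequency = 28/5 = 5.6 Hz.
C is above B, so f_C = 412.6 + 5.6 = 418.2 Hz.

418.2 Hz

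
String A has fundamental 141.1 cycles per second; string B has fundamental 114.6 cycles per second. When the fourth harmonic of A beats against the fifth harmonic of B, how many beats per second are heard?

8.6 Hz

Fourth harmonic of the first: 4·141.1 = 564.4 Hz.
Fifth harmonic of the second: 5·114.6 = 573.0 Hz.
f_beat = |564.4 − 573.0| = 8.6 Hz.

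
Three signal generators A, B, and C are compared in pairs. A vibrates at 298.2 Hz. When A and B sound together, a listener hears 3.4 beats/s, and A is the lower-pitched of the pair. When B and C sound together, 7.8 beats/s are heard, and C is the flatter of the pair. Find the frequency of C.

B is above A, so f_B = 298.2 + 3.4 = 301.6 Hz.
C is below B, so f_C = 301.6 − 7.8 = 293.8 Hz.

293.8 Hz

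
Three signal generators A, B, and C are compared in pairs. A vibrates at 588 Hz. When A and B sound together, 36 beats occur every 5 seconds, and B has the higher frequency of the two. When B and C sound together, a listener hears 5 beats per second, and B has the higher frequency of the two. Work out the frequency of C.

A–B: Beat frequency = 36/5 = 7.2 Hz.
B is above A, so f_B = 588 + 7.2 = 595.2 Hz.
C is below B, so f_C = 595.2 − 5 = 590.2 Hz.

590.2 Hz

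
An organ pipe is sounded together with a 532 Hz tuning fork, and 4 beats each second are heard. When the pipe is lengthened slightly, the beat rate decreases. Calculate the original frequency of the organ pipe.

|f − 532| = 4, so the organ pipe was at either 528 Hz or 536 Hz.
A longer pipe has a lower fundamental; the adjustment lowers the organ pipe's frequency.
The beat rate fell, so the adjustment moved the organ pipe toward 532 Hz — it must have started above the reference.

536 Hz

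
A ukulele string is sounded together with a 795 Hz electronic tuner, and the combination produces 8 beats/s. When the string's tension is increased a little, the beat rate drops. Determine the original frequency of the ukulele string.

|f − 795| = 8, so the ukulele string was at either 787 Hz or 803 Hz.
Higher tension means higher frequency; the adjustment raises the ukulele string's frequency.
The beat rate fell, so the adjustment moved the ukulele string toward 795 Hz — it must have started below the reference.

787 Hz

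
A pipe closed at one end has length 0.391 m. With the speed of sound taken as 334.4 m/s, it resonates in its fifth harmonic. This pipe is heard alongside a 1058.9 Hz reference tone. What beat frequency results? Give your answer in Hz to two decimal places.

Closed pipe (odd harmonics): f_n = n·v/(4L) = 5·334.4/(4·0.391) = 1069.0537 Hz.
f_beat = |1069.0537 − 1058.9| = 10.15 Hz.

10.15 Hz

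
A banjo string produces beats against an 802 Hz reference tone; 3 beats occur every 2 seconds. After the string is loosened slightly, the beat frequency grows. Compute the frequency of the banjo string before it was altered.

Beat frequency = 3/2 = 1.5 Hz.
|f − 802| = 1.5, so the banjo string was at either 800.5 Hz or 803.5 Hz.
Reducing tension lowers a string's frequency; the adjustment lowers the banjo string's frequency.
The beat rate rose, so the adjustment moved the banjo string further from 802 Hz — it was already below the reference.

800.5 Hz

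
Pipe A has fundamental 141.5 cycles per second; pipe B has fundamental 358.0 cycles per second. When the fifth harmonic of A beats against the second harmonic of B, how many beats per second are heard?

Fifth harmonic of the first: 5·141.5 = 707.5 Hz.
Second harmonic of the second: 2·358.0 = 716.0 Hz.
f_beat = |707.5 − 716.0| = 8.5 Hz.

8.5 Hz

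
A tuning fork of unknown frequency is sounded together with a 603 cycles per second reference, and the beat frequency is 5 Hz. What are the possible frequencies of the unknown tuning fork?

598 Hz or 608 Hz

|f − 603| = 5, so f = 603 ± 5.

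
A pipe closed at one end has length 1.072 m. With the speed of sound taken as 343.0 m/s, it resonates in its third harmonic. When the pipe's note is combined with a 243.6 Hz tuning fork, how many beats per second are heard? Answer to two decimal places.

Closed pipe (odd harmonics): f_n = n·v/(4L) = 3·343.0/(4·1.072) = 239.9720 Hz.
f_beat = |239.9720 − 243.6| = 3.63 Hz.

3.63 Hz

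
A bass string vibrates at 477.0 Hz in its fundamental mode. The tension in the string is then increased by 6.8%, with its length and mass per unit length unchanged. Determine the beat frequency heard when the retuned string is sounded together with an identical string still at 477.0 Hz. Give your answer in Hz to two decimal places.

For a string, f ∝ √T, so the new frequency is 477.0·√1.068 = 492.9513 Hz.
f_beat = |492.9513 − 477.0| = 15.95 Hz.

15.95 Hz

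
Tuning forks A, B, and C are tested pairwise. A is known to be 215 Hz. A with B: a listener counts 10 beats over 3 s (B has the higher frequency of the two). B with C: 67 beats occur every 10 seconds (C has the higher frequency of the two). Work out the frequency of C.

A–B: Beat frequency = 10/3 = 3.3333 Hz.
B is above A, so f_B = 215 + 3.3333 = 218.3333 Hz.
B–C: Beat frequency = 67/10 = 6.7 Hz.
C is above B, so f_C = 218.3333 + 6.7 = 225.0333 Hz.

225.0333 Hz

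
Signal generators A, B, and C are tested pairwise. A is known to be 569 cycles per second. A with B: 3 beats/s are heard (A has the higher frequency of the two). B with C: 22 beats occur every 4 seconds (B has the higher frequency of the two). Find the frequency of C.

B is below A, so f_B = 569 − 3 = 566 Hz.
B–C: Beat frequency = 22/4 = 5.5 Hz.
C is below B, so f_C = 566 − 5.5 = 560.5 Hz.

560.5 Hz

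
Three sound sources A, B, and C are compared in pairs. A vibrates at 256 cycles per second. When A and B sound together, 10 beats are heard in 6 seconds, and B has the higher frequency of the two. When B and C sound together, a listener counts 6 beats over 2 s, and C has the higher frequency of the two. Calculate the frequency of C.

A–B: Beat frequency = 10/6 = 1.6667 Hz.
B is above A, so f_B = 256 + 1.6667 = 257.6667 Hz.
B–C: Beat frequency = 6/2 = 3 Hz.
C is above B, so f_C = 257.6667 + 3 = 260.6667 Hz.

260.6667 Hz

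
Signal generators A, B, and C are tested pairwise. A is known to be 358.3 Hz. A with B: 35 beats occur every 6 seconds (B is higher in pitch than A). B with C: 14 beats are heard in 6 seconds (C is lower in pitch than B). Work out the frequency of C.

A–B: Beat frequency = 35/6 = 5.8333 Hz.
B is above A, so f_B = 358.3 + 5.8333 = 364.1333 Hz.
B–C: Beat frequency = 14/6 = 2.3333 Hz.
C is below B, so f_C = 364.1333 − 2.3333 = 361.8 Hz.

361.8 Hz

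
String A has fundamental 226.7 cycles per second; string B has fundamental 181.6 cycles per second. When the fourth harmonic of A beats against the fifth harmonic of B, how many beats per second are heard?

1.2 Hz

Fourth harmonic of the first: 4·226.7 = 906.8 Hz.
Fifth harmonic of the second: 5·181.6 = 908.0 Hz.
f_beat = |906.8 − 908.0| = 1.2 Hz.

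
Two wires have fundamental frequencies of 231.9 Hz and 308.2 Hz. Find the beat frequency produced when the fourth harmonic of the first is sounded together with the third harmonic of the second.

3.0 Hz

Fourth harmonic of the first: 4·231.9 = 927.6 Hz.
Third harmonic of the second: 3·308.2 = 924.6 Hz.
f_beat = |927.6 − 924.6| = 3.0 Hz.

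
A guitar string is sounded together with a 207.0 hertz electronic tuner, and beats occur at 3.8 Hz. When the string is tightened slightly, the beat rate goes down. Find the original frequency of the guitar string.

|f − 207.0| = 3.8, so the guitar string was at either 203.2 Hz or 210.8 Hz.
Increasing tension raises a string's frequency; the adjustment raises the guitar string's frequency.
The beat rate fell, so the adjustment moved the guitar string toward 207.0 Hz — it must have started below the reference.

203.2 Hz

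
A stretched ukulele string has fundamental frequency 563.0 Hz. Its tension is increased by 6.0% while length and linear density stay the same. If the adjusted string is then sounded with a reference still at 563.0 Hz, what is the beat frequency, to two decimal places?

16.64 Hz

For a string, f ∝ √T, so the new frequency is 563.0·√1.060 = 579.6440 Hz.
f_beat = |579.6440 − 563.0| = 16.64 Hz.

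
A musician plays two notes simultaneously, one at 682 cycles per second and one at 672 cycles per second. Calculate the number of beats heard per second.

10 Hz

Beats arise from superposition of two nearby frequencies; the beat rate is |f₁ − f₂|.
|682 − 672| = 10 Hz.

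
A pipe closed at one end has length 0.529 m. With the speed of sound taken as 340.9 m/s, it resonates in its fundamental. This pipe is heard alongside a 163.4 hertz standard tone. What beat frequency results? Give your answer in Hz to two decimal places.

Closed pipe (odd harmonics): f_n = n·v/(4L) = 1·340.9/(4·0.529) = 161.1059 Hz.
f_beat = |161.1059 − 163.4| = 2.29 Hz.

2.29 Hz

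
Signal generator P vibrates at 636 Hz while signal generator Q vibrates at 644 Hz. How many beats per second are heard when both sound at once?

8 Hz

f_beat = |f₁ − f₂|.
|636 − 644| = 8 Hz.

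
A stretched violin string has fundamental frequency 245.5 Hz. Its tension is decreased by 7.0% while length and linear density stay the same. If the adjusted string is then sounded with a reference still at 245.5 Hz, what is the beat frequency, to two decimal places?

For a string, f ∝ √T, so the new frequency is 245.5·√0.930 = 236.7516 Hz.
f_beat = |236.7516 − 245.5| = 8.75 Hz.

8.75 Hz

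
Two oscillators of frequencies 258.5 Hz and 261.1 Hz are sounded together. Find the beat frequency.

f_beat = |f₁ − f₂|.
|258.5 − 261.1| = 2.6 Hz.

2.6 Hz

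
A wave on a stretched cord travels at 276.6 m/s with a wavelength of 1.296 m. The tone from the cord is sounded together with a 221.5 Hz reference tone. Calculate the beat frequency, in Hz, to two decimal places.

Source frequency f = v/λ = 276.6/1.296 = 213.4259 Hz.
f_beat = |213.4259 − 221.5| = 8.07 Hz.

8.07 Hz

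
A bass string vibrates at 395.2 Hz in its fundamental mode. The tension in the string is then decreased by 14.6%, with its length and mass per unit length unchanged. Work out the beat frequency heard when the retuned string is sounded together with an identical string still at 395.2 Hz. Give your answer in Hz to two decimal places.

29.99 Hz

For a string, f ∝ √T, so the new frequency is 395.2·√0.854 = 365.2127 Hz.
f_beat = |365.2127 − 395.2| = 29.99 Hz.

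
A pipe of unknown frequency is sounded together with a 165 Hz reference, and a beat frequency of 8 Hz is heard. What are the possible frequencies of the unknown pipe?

|f − 165| = 8, so f = 165 ± 8.

157 Hz or 173 Hz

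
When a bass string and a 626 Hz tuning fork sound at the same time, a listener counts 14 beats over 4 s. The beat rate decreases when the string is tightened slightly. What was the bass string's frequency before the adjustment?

Beat frequency = 14/4 = 3.5 Hz.
|f − 626| = 3.5, so the bass string was at either 622.5 Hz or 629.5 Hz.
Increasing tension raises a string's frequency; the adjustment raises the bass string's frequency.
The beat rate fell, so the adjustment moved the bass string toward 626 Hz — it must have started below the reference.

622.5 Hz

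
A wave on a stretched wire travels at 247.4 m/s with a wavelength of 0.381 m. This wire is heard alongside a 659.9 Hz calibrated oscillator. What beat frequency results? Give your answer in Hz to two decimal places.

10.56 Hz

Source frequency f = v/λ = 247.4/0.381 = 649.3438 Hz.
f_beat = |649.3438 − 659.9| = 10.56 Hz.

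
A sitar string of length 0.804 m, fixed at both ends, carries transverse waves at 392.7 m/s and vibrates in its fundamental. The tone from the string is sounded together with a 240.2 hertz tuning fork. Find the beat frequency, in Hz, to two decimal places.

For a string fixed at both ends, f_n = n·v/(2L) = 1·392.7/(2·0.804) = 244.2164 Hz.
f_beat = |244.2164 − 240.2| = 4.02 Hz.

4.02 Hz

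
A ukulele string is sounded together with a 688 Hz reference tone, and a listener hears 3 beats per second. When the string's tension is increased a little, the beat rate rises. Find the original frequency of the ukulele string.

691 Hz

|f − 688| = 3, so the ukulele string was at either 685 Hz or 691 Hz.
Higher tension means higher frequency; the adjustment raises the ukulele string's frequency.
The beat rate rose, so the adjustment moved the ukulele string further from 688 Hz — it was already above the reference.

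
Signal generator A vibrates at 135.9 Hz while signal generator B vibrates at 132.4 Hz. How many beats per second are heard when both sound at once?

Beats arise from superposition of two nearby frequencies; the beat rate is |f₁ − f₂|.
|135.9 − 132.4| = 3.5 Hz.

3.5 Hz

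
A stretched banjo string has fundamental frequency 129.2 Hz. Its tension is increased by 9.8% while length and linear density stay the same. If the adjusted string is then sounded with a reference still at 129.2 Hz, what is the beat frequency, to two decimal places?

6.18 Hz

For a string, f ∝ √T, so the new frequency is 129.2·√1.098 = 135.3829 Hz.
f_beat = |135.3829 − 129.2| = 6.18 Hz.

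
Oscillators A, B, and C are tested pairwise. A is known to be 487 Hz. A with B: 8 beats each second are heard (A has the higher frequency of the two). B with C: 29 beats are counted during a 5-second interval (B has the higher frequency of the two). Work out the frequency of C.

B is below A, so f_B = 487 − 8 = 479 Hz.
B–C: Beat frequency = 29/5 = 5.8 Hz.
C is below B, so f_C = 479 − 5.8 = 473.2 Hz.

473.2 Hz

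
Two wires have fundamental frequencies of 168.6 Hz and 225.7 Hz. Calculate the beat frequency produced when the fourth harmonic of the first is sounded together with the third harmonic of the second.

Fourth harmonic of the first: 4·168.6 = 674.4 Hz.
Third harmonic of the second: 3·225.7 = 677.1 Hz.
f_beat = |674.4 − 677.1| = 2.7 Hz.

2.7 Hz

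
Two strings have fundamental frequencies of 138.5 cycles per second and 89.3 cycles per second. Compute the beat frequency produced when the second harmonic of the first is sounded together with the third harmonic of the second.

9.1 Hz

Second harmonic of the first: 2·138.5 = 277.0 Hz.
Third harmonic of the second: 3·89.3 = 267.9 Hz.
f_beat = |277.0 − 267.9| = 9.1 Hz.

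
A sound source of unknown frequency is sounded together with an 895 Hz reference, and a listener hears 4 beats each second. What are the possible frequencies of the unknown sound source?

|f − 895| = 4, so f = 895 ± 4.

891 Hz or 899 Hz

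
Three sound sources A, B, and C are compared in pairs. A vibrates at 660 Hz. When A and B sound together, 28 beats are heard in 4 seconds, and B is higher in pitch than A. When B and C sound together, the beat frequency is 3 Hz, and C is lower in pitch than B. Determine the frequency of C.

A–B: Beat frequency = 28/4 = 7 Hz.
B is above A, so f_B = 660 + 7 = 667 Hz.
C is below B, so f_C = 667 − 3 = 664 Hz.

664 Hz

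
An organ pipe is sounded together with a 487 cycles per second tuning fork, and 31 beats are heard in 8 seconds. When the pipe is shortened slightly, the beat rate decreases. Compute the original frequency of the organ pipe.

Beat frequency = 31/8 = 3.875 Hz.
|f − 487| = 3.875, so the organ pipe was at either 483.125 Hz or 490.875 Hz.
A shorter pipe has a higher fundamental; the adjustment raises the organ pipe's frequency.
The beat rate fell, so the adjustment moved the organ pipe toward 487 Hz — it must have started below the reference.

483.125 Hz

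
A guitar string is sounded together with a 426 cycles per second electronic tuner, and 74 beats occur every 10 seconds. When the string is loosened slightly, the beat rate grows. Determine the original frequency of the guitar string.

Beat frequency = 74/10 = 7.4 Hz.
|f − 426| = 7.4, so the guitar string was at either 418.6 Hz or 433.4 Hz.
Reducing tension lowers a string's frequency; the adjustment lowers the guitar string's frequency.
The beat rate rose, so the adjustment moved the guitar string further from 426 Hz — it was already below the reference.

418.6 Hz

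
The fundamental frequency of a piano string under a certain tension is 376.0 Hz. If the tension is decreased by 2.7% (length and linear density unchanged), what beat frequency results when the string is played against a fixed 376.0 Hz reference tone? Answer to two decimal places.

For a string, f ∝ √T, so the new frequency is 376.0·√0.973 = 370.8893 Hz.
f_beat = |370.8893 − 376.0| = 5.11 Hz.

5.11 Hz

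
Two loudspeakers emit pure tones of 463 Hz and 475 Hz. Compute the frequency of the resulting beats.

Beats arise from superposition of two nearby frequencies; the beat rate is |f₁ − f₂|.
|463 − 475| = 12 Hz.

12 Hz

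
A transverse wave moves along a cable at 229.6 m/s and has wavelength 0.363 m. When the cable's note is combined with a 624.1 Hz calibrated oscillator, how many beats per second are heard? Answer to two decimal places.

Source frequency f = v/λ = 229.6/0.363 = 632.5069 Hz.
f_beat = |632.5069 − 624.1| = 8.41 Hz.

8.41 Hz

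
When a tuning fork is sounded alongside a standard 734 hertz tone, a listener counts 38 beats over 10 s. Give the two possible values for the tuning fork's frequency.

Beat frequency = 38/10 = 3.8 Hz.
|f − 734| = 3.8, so f = 734 ± 3.8.

730.2 Hz or 737.8 Hz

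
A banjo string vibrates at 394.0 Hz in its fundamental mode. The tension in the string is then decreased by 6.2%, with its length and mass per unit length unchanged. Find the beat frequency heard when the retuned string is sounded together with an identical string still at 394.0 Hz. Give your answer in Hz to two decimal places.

For a string, f ∝ √T, so the new frequency is 394.0·√0.938 = 381.5906 Hz.
f_beat = |381.5906 − 394.0| = 12.41 Hz.

12.41 Hz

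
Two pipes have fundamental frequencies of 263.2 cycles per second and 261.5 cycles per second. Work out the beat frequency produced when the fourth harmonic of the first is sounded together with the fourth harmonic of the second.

Fourth harmonic of the first: 4·263.2 = 1052.8 Hz.
Fourth harmonic of the second: 4·261.5 = 1046.0 Hz.
f_beat = |1052.8 − 1046.0| = 6.8 Hz.

6.8 Hz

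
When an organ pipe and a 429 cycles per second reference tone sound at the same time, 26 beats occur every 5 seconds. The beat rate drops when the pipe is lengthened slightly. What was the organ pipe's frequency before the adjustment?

Beat frequency = 26/5 = 5.2 Hz.
|f − 429| = 5.2, so the organ pipe was at either 423.8 Hz or 434.2 Hz.
A longer pipe has a lower fundamental; the adjustment lowers the organ pipe's frequency.
The beat rate fell, so the adjustment moved the organ pipe toward 429 Hz — it must have started above the reference.

434.2 Hz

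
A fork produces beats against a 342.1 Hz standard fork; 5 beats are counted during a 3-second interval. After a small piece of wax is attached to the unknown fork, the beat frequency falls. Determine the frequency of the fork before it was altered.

Beat frequency = 5/3 = 1.6667 Hz.
|f − 342.1| = 1.6667, so the fork was at either 340.4333 Hz or 343.7667 Hz.
Loading a fork with wax lowers its frequency; the adjustment lowers the fork's frequency.
The beat rate fell, so the adjustment moved the fork toward 342.1 Hz — it must have started above the reference.

343.7667 Hz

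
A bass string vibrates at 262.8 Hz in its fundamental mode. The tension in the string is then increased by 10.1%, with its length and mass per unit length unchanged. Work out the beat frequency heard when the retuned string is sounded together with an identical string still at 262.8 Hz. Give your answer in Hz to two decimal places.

12.95 Hz

For a string, f ∝ √T, so the new frequency is 262.8·√1.101 = 275.7522 Hz.
f_beat = |275.7522 − 262.8| = 12.95 Hz.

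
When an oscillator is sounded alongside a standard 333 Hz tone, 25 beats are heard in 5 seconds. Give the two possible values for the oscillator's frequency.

328 Hz or 338 Hz

Beat frequency = 25/5 = 5 Hz.
|f − 333| = 5, so f = 333 ± 5.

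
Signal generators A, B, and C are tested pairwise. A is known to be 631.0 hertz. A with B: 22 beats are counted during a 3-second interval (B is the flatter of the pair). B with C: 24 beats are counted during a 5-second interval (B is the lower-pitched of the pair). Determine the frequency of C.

A–B: Beat frequency = 22/3 = 7.3333 Hz.
B is below A, so f_B = 631.0 − 7.3333 = 623.6667 Hz.
B–C: Beat frequency = 24/5 = 4.8 Hz.
C is above B, so f_C = 623.6667 + 4.8 = 628.4667 Hz.

628.4667 Hz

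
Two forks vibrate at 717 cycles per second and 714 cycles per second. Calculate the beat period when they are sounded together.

f_beat = |717 − 714| = 3 Hz.
Beat period T = 1 / f_beat = 1 / 3 s.

0.333 s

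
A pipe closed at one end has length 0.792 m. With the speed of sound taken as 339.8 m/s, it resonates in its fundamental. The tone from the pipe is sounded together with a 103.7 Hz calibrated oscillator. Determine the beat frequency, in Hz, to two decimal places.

3.56 Hz

Closed pipe (odd harmonics): f_n = n·v/(4L) = 1·339.8/(4·0.792) = 107.2601 Hz.
f_beat = |107.2601 − 103.7| = 3.56 Hz.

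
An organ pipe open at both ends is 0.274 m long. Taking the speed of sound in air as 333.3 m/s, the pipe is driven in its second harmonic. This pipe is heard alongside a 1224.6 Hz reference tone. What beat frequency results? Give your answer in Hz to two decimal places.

Open pipe: f_n = n·v/(2L) = 2·333.3/(2·0.274) = 1216.4234 Hz.
f_beat = |1216.4234 − 1224.6| = 8.18 Hz.

8.18 Hz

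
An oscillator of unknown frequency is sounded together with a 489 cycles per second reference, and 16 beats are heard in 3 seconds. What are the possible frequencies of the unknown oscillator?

Beat frequency = 16/3 = 5.3333 Hz.
|f − 489| = 5.3333, so f = 489 ± 5.3333.

483.6667 Hz or 494.3333 Hz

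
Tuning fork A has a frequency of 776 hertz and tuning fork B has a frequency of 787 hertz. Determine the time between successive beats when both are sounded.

f_beat = |776 − 787| = 11 Hz.
Beat period T = 1 / f_beat = 1 / 11 s.

0.091 s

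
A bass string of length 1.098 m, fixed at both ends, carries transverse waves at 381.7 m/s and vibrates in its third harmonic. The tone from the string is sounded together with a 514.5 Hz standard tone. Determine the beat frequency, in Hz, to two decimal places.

For a string fixed at both ends, f_n = n·v/(2L) = 3·381.7/(2·1.098) = 521.4481 Hz.
f_beat = |521.4481 − 514.5| = 6.95 Hz.

6.95 Hz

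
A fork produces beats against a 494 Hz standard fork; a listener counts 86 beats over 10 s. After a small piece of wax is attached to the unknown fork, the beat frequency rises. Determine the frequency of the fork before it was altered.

485.4 Hz

Beat frequency = 86/10 = 8.6 Hz.
|f − 494| = 8.6, so the fork was at either 485.4 Hz or 502.6 Hz.
Loading a fork with wax lowers its frequency; the adjustment lowers the fork's frequency.
The beat rate rose, so the adjustment moved the fork further from 494 Hz — it was already below the reference.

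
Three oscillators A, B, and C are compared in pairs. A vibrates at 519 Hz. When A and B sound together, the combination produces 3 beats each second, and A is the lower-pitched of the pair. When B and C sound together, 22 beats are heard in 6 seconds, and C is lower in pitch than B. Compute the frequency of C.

518.3333 Hz

B is above A, so f_B = 519 + 3 = 522 Hz.
B–C: Beat frequency = 22/6 = 3.6667 Hz.
C is below B, so f_C = 522 − 3.6667 = 518.3333 Hz.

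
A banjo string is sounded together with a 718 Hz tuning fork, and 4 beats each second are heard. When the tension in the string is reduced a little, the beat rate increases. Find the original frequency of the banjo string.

714 Hz

|f − 718| = 4, so the banjo string was at either 714 Hz or 722 Hz.
Lower tension means lower frequency; the adjustment lowers the banjo string's frequency.
The beat rate rose, so the adjustment moved the banjo string further from 718 Hz — it was already below the reference.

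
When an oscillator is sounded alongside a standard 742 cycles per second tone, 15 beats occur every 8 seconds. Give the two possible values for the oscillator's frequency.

Beat frequency = 15/8 = 1.875 Hz.
|f − 742| = 1.875, so f = 742 ± 1.875.

740.125 Hz or 743.875 Hz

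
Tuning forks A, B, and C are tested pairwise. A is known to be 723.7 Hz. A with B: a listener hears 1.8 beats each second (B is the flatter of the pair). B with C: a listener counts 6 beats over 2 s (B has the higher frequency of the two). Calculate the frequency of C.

B is below A, so f_B = 723.7 − 1.8 = 721.9 Hz.
B–C: Beat frequency = 6/2 = 3 Hz.
C is below B, so f_C = 721.9 − 3 = 718.9 Hz.

718.9 Hz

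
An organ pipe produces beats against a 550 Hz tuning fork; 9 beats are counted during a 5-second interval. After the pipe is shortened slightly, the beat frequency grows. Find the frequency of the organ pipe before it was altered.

551.8 Hz

Beat frequency = 9/5 = 1.8 Hz.
|f − 550| = 1.8, so the organ pipe was at either 548.2 Hz or 551.8 Hz.
A shorter pipe has a higher fundamental; the adjustment raises the organ pipe's frequency.
The beat rate rose, so the adjustment moved the organ pipe further from 550 Hz — it was already above the reference.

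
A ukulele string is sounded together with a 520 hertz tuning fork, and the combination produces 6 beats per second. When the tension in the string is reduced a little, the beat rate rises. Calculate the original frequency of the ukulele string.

|f − 520| = 6, so the ukulele string was at either 514 Hz or 526 Hz.
Lower tension means lower frequency; the adjustment lowers the ukulele string's frequency.
The beat rate rose, so the adjustment moved the ukulele string further from 520 Hz — it was already below the reference.

514 Hz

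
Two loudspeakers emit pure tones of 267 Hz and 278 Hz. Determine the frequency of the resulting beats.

Beats arise from superposition of two nearby frequencies; the beat rate is |f₁ − f₂|.
|267 − 278| = 11 Hz.

11 Hz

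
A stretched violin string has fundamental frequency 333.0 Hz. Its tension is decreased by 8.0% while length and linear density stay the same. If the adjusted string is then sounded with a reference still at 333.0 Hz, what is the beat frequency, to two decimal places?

13.60 Hz

For a string, f ∝ √T, so the new frequency is 333.0·√0.920 = 319.4024 Hz.
f_beat = |319.4024 − 333.0| = 13.60 Hz.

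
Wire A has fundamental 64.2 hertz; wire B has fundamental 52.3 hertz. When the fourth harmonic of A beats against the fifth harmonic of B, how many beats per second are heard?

Fourth harmonic of the first: 4·64.2 = 256.8 Hz.
Fifth harmonic of the second: 5·52.3 = 261.5 Hz.
f_beat = |256.8 − 261.5| = 4.7 Hz.

4.7 Hz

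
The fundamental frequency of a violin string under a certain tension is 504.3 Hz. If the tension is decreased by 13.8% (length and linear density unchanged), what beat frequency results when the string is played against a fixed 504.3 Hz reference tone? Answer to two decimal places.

For a string, f ∝ √T, so the new frequency is 504.3·√0.862 = 468.2121 Hz.
f_beat = |468.2121 − 504.3| = 36.09 Hz.

36.09 Hz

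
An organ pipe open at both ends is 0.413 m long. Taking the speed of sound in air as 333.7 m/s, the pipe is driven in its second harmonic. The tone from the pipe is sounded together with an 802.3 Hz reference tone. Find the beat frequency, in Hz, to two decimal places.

Open pipe: f_n = n·v/(2L) = 2·333.7/(2·0.413) = 807.9903 Hz.
f_beat = |807.9903 − 802.3| = 5.69 Hz.

5.69 Hz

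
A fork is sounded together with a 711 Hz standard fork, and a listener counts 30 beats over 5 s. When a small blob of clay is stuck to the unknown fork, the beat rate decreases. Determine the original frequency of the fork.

Beat frequency = 30/5 = 6 Hz.
|f − 711| = 6, so the fork was at either 705 Hz or 717 Hz.
Adding mass to a fork lowers its frequency; the adjustment lowers the fork's frequency.
The beat rate fell, so the adjustment moved the fork toward 711 Hz — it must have started above the reference.

717 Hz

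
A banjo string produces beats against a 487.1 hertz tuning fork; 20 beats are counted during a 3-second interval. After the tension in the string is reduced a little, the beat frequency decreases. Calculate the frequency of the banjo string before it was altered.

Beat frequency = 20/3 = 6.6667 Hz.
|f − 487.1| = 6.6667, so the banjo string was at either 480.4333 Hz or 493.7667 Hz.
Lower tension means lower frequency; the adjustment lowers the banjo string's frequency.
The beat rate fell, so the adjustment moved the banjo string toward 487.1 Hz — it must have started above the reference.

493.7667 Hz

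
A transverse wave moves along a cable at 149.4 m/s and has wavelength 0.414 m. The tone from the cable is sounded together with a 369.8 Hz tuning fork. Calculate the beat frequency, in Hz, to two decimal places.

8.93 Hz

Source frequency f = v/λ = 149.4/0.414 = 360.8696 Hz.
f_beat = |360.8696 − 369.8| = 8.93 Hz.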